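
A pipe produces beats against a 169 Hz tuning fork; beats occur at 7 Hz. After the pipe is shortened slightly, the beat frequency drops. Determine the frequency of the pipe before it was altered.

|f − 169| = 7, so the pipe was at either 162 Hz or 176 Hz.
A shorter pipe has a higher fundamental; the adjustment raises the pipe's frequency.
The beat rate fell, so the adjustment moved the pipe toward 169 Hz — it must have started below the reference.

162 Hz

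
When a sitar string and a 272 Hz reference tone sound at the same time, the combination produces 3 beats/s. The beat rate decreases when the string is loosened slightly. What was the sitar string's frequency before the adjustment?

275 Hz

|f − 272| = 3, so the sitar string was at either 269 Hz or 275 Hz.
Reducing tension lowers a string's frequency; the adjustment lowers the sitar string's frequency.
The beat rate fell, so the adjustment moved the sitar string toward 272 Hz — it must have started above the reference.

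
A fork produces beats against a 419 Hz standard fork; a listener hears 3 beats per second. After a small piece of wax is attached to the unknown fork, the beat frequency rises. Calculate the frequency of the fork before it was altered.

|f − 419| = 3, so the fork was at either 416 Hz or 422 Hz.
Loading a fork with wax lowers its frequency; the adjustment lowers the fork's frequency.
The beat rate rose, so the adjustment moved the fork further from 419 Hz — it was already below the reference.

416 Hz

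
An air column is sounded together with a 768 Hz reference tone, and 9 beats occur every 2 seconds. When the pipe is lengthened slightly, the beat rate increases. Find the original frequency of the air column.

Beat frequency = 9/2 = 4.5 Hz.
|f − 768| = 4.5, so the air column was at either 763.5 Hz or 772.5 Hz.
A longer pipe has a lower fundamental; the adjustment lowers the air column's frequency.
The beat rate rose, so the adjustment moved the air column further from 768 Hz — it was already below the reference.

763.5 Hz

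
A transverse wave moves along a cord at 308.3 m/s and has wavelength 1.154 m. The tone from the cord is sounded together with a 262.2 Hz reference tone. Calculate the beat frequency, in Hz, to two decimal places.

Source frequency f = v/λ = 308.3/1.154 = 267.1577 Hz.
f_beat = |267.1577 − 262.2| = 4.96 Hz.

4.96 Hz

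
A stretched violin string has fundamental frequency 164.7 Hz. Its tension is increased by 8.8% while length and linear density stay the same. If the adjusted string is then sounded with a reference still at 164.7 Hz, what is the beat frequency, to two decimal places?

7.09 Hz

For a string, f ∝ √T, so the new frequency is 164.7·√1.088 = 171.7940 Hz.
f_beat = |171.7940 − 164.7| = 7.09 Hz.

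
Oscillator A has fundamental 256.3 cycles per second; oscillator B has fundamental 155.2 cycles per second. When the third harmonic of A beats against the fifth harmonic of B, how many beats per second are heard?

Third harmonic of the first: 3·256.3 = 768.9 Hz.
Fifth harmonic of the second: 5·155.2 = 776.0 Hz.
f_beat = |768.9 − 776.0| = 7.1 Hz.

7.1 Hz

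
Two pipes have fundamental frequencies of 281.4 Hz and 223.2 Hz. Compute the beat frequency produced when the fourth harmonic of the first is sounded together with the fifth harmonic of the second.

Fourth harmonic of the first: 4·281.4 = 1125.6 Hz.
Fifth harmonic of the second: 5·223.2 = 1116.0 Hz.
f_beat = |1125.6 − 1116.0| = 9.6 Hz.

9.6 Hz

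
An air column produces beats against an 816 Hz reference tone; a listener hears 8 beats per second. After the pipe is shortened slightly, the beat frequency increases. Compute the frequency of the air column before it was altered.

|f − 816| = 8, so the air column was at either 808 Hz or 824 Hz.
A shorter pipe has a higher fundamental; the adjustment raises the air column's frequency.
The beat rate rose, so the adjustment moved the air column further from 816 Hz — it was already above the reference.

824 Hz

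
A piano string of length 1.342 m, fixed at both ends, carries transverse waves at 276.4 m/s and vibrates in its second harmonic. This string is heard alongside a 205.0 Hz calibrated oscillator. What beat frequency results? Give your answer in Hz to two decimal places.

For a string fixed at both ends, f_n = n·v/(2L) = 2·276.4/(2·1.342) = 205.9613 Hz.
f_beat = |205.9613 − 205.0| = 0.96 Hz.

0.96 Hz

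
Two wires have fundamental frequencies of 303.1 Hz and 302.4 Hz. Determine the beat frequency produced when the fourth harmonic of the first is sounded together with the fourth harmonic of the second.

Fourth harmonic of the first: 4·303.1 = 1212.4 Hz.
Fourth harmonic of the second: 4·302.4 = 1209.6 Hz.
f_beat = |1212.4 − 1209.6| = 2.8 Hz.

2.8 Hz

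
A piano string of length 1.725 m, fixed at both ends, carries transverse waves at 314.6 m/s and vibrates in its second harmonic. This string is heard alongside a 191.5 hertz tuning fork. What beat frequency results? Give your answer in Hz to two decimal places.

9.12 Hz

For a string fixed at both ends, f_n = n·v/(2L) = 2·314.6/(2·1.725) = 182.3768 Hz.
f_beat = |182.3768 − 191.5| = 9.12 Hz.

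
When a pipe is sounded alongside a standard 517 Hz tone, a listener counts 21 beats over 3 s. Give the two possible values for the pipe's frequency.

Beat frequency = 21/3 = 7 Hz.
|f − 517| = 7, so f = 517 ± 7.

510 Hz or 524 Hz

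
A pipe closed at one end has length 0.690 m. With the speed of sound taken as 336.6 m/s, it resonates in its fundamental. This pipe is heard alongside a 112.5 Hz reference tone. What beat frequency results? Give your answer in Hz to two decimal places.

Closed pipe (odd harmonics): f_n = n·v/(4L) = 1·336.6/(4·0.690) = 121.9565 Hz.
f_beat = |121.9565 − 112.5| = 9.46 Hz.

9.46 Hz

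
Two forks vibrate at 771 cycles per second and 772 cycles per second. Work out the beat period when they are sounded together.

f_beat = |771 − 772| = 1 Hz.
Beat period T = 1 / f_beat = 1 / 1 s.

1.000 s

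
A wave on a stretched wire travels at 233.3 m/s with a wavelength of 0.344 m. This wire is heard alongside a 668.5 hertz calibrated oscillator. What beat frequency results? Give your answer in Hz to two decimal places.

9.70 Hz

Source frequency f = v/λ = 233.3/0.344 = 678.1977 Hz.
f_beat = |678.1977 − 668.5| = 9.70 Hz.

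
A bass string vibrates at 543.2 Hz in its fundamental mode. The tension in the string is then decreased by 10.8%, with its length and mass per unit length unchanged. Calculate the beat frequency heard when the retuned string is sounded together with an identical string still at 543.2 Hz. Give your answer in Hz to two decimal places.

For a string, f ∝ √T, so the new frequency is 543.2·√0.892 = 513.0293 Hz.
f_beat = |513.0293 − 543.2| = 30.17 Hz.

30.17 Hz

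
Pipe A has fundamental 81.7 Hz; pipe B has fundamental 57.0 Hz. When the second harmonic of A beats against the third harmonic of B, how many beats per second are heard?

Second harmonic of the first: 2·81.7 = 163.4 Hz.
Third harmonic of the second: 3·57.0 = 171.0 Hz.
f_beat = |163.4 − 171.0| = 7.6 Hz.

7.6 Hz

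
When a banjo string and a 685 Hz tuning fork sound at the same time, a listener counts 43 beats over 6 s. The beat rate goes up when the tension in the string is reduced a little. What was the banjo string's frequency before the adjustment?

677.8333 Hz

Beat frequency = 43/6 = 7.1667 Hz.
|f − 685| = 7.1667, so the banjo string was at either 677.8333 Hz or 692.1667 Hz.
Lower tension means lower frequency; the adjustment lowers the banjo string's frequency.
The beat rate rose, so the adjustment moved the banjo string further from 685 Hz — it was already below the reference.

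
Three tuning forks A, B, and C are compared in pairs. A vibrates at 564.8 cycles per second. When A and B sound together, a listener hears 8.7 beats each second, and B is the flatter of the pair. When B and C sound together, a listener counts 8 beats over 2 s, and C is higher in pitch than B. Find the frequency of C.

B is below A, so f_B = 564.8 − 8.7 = 556.1 Hz.
B–C: Beat frequency = 8/2 = 4 Hz.
C is above B, so f_C = 556.1 + 4 = 560.1 Hz.

560.1 Hz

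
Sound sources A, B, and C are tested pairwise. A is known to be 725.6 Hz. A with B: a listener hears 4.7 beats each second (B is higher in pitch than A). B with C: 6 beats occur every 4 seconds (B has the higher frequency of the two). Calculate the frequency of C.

728.8 Hz

B is above A, so f_B = 725.6 + 4.7 = 730.3 Hz.
B–C: Beat frequency = 6/4 = 1.5 Hz.
C is below B, so f_C = 730.3 − 1.5 = 728.8 Hz.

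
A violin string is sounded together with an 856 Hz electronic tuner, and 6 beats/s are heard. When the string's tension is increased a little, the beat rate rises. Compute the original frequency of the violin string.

|f − 856| = 6, so the violin string was at either 850 Hz or 862 Hz.
Higher tension means higher frequency; the adjustment raises the violin string's frequency.
The beat rate rose, so the adjustment moved the violin string further from 856 Hz — it was already above the reference.

862 Hz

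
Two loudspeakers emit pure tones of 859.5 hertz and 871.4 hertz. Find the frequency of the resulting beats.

The beat frequency equals the magnitude of the frequency difference.
|859.5 − 871.4| = 11.9 Hz.

11.9 Hz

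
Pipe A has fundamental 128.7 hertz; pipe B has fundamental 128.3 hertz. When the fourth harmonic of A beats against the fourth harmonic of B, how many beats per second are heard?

1.6 Hz

Fourth harmonic of the first: 4·128.7 = 514.8 Hz.
Fourth harmonic of the second: 4·128.3 = 513.2 Hz.
f_beat = |514.8 − 513.2| = 1.6 Hz.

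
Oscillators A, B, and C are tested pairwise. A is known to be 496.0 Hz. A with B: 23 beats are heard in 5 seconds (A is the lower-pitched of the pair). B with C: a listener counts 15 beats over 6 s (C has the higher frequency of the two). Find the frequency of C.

503.1 Hz

A–B: Beat frequency = 23/5 = 4.6 Hz.
B is above A, so f_B = 496.0 + 4.6 = 500.6 Hz.
B–C: Beat frequency = 15/6 = 2.5 Hz.
C is above B, so f_C = 500.6 + 2.5 = 503.1 Hz.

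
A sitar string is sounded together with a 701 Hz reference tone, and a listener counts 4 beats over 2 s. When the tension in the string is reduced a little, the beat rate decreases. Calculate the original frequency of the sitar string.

Beat frequency = 4/2 = 2 Hz.
|f − 701| = 2, so the sitar string was at either 699 Hz or 703 Hz.
Lower tension means lower frequency; the adjustment lowers the sitar string's frequency.
The beat rate fell, so the adjustment moved the sitar string toward 701 Hz — it must have started above the reference.

703 Hz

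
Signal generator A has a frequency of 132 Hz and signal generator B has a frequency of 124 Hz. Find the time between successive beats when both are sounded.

f_beat = |132 − 124| = 8 Hz.
Beat period T = 1 / f_beat = 1 / 8 s.

0.125 s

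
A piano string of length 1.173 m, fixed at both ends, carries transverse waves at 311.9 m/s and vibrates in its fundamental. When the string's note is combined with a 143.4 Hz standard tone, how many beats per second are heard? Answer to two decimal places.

For a string fixed at both ends, f_n = n·v/(2L) = 1·311.9/(2·1.173) = 132.9497 Hz.
f_beat = |132.9497 − 143.4| = 10.45 Hz.

10.45 Hz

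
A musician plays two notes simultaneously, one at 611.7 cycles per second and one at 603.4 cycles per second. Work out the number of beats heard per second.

8.3 Hz

f_beat = |f₁ − f₂|.
|611.7 − 603.4| = 8.3 Hz.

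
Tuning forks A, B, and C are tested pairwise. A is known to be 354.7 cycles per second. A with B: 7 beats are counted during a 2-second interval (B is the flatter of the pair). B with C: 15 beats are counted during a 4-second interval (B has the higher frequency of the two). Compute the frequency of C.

347.45 Hz

A–B: Beat frequency = 7/2 = 3.5 Hz.
B is below A, so f_B = 354.7 − 3.5 = 351.2 Hz.
B–C: Beat frequency = 15/4 = 3.75 Hz.
C is below B, so f_C = 351.2 − 3.75 = 347.45 Hz.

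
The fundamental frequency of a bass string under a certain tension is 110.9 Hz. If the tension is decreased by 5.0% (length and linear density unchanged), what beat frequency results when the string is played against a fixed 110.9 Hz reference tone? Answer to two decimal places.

2.81 Hz

For a string, f ∝ √T, so the new frequency is 110.9·√0.950 = 108.0919 Hz.
f_beat = |108.0919 − 110.9| = 2.81 Hz.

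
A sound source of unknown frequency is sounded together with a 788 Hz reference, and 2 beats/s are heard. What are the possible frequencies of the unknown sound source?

786 Hz or 790 Hz

|f − 788| = 2, so f = 788 ± 2.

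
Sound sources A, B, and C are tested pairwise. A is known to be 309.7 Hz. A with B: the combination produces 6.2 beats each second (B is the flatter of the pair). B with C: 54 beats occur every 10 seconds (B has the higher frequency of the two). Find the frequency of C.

298.1 Hz

B is below A, so f_B = 309.7 − 6.2 = 303.5 Hz.
B–C: Beat frequency = 54/10 = 5.4 Hz.
C is below B, so f_C = 303.5 − 5.4 = 298.1 Hz.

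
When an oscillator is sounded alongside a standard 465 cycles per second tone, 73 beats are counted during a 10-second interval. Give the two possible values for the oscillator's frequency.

Beat frequency = 73/10 = 7.3 Hz.
|f − 465| = 7.3, so f = 465 ± 7.3.

457.7 Hz or 472.3 Hz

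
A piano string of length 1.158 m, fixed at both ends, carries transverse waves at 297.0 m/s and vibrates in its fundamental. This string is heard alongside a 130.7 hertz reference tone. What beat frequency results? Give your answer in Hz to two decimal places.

2.46 Hz

For a string fixed at both ends, f_n = n·v/(2L) = 1·297.0/(2·1.158) = 128.2383 Hz.
f_beat = |128.2383 − 130.7| = 2.46 Hz.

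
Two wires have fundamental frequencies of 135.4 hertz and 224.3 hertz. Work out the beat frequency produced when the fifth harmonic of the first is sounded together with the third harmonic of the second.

4.1 Hz

Fifth harmonic of the first: 5·135.4 = 677.0 Hz.
Third harmonic of the second: 3·224.3 = 672.9 Hz.
f_beat = |677.0 − 672.9| = 4.1 Hz.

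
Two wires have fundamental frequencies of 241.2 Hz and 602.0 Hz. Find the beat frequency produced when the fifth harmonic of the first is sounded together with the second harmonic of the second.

Fifth harmonic of the first: 5·241.2 = 1206.0 Hz.
Second harmonic of the second: 2·602.0 = 1204.0 Hz.
f_beat = |1206.0 − 1204.0| = 2.0 Hz.

2.0 Hz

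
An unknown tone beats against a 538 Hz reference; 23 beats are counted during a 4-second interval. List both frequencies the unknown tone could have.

Beat frequency = 23/4 = 5.75 Hz.
|f − 538| = 5.75, so f = 538 ± 5.75.

532.25 Hz or 543.75 Hz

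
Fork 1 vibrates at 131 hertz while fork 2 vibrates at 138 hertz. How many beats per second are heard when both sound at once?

Beats arise from superposition of two nearby frequencies; the beat rate is |f₁ − f₂|.
|131 − 138| = 7 Hz.

7 Hz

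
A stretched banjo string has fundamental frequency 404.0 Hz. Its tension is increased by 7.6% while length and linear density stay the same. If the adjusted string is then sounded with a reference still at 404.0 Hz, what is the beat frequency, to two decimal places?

For a string, f ∝ √T, so the new frequency is 404.0·√1.076 = 419.0709 Hz.
f_beat = |419.0709 − 404.0| = 15.07 Hz.

15.07 Hz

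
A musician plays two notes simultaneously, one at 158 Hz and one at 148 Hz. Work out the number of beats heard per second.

f_beat = |f₁ − f₂|.
|158 − 148| = 10 Hz.

10 Hz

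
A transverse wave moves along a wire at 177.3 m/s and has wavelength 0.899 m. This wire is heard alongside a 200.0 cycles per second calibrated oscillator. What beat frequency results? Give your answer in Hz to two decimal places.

2.78 Hz

Source frequency f = v/λ = 177.3/0.899 = 197.2191 Hz.
f_beat = |197.2191 − 200.0| = 2.78 Hz.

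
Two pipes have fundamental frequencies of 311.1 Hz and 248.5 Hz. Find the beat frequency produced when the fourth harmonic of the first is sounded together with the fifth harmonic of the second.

Fourth harmonic of the first: 4·311.1 = 1244.4 Hz.
Fifth harmonic of the second: 5·248.5 = 1242.5 Hz.
f_beat = |1244.4 − 1242.5| = 1.9 Hz.

1.9 Hz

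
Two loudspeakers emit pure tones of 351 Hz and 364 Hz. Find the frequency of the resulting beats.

13 Hz

f_beat = |f₁ − f₂|.
|351 − 364| = 13 Hz.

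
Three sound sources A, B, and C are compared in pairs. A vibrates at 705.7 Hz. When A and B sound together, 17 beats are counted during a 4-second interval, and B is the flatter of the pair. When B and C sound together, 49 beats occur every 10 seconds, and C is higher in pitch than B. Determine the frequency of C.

A–B: Beat frequency = 17/4 = 4.25 Hz.
B is below A, so f_B = 705.7 − 4.25 = 701.45 Hz.
B–C: Beat frequency = 49/10 = 4.9 Hz.
C is above B, so f_C = 701.45 + 4.9 = 706.35 Hz.

706.35 Hz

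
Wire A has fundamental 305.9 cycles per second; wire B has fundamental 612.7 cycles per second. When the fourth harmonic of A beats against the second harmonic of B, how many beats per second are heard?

1.8 Hz

Fourth harmonic of the first: 4·305.9 = 1223.6 Hz.
Second harmonic of the second: 2·612.7 = 1225.4 Hz.
f_beat = |1223.6 − 1225.4| = 1.8 Hz.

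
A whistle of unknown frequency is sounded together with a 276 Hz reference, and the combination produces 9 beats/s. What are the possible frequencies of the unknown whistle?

|f − 276| = 9, so f = 276 ± 9.

267 Hz or 285 Hz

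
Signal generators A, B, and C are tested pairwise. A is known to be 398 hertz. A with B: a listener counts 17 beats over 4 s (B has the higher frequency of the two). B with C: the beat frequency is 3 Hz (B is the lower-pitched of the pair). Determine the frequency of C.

A–B: Beat frequency = 17/4 = 4.25 Hz.
B is above A, so f_B = 398 + 4.25 = 402.25 Hz.
C is above B, so f_C = 402.25 + 3 = 405.25 Hz.

405.25 Hz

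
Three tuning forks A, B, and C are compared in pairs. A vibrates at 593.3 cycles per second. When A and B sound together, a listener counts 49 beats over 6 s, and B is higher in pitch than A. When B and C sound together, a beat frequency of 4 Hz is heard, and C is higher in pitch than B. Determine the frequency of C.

A–B: Beat frequency = 49/6 = 8.1667 Hz.
B is above A, so f_B = 593.3 + 8.1667 = 601.4667 Hz.
C is above B, so f_C = 601.4667 + 4 = 605.4667 Hz.

605.4667 Hz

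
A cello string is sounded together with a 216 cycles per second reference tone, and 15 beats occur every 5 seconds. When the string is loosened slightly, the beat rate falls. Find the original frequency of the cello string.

Beat frequency = 15/5 = 3 Hz.
|f − 216| = 3, so the cello string was at either 213 Hz or 219 Hz.
Reducing tension lowers a string's frequency; the adjustment lowers the cello string's frequency.
The beat rate fell, so the adjustment moved the cello string toward 216 Hz — it must have started above the reference.

219 Hz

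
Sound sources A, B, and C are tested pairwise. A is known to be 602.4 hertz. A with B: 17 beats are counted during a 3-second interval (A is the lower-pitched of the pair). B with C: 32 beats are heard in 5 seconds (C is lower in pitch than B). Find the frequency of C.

601.6667 Hz

A–B: Beat frequency = 17/3 = 5.6667 Hz.
B is above A, so f_B = 602.4 + 5.6667 = 608.0667 Hz.
B–C: Beat frequency = 32/5 = 6.4 Hz.
C is below B, so f_C = 608.0667 − 6.4 = 601.6667 Hz.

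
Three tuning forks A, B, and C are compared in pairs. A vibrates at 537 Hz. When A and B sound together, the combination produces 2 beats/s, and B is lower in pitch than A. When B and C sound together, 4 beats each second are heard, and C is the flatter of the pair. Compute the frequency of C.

531 Hz

B is below A, so f_B = 537 − 2 = 535 Hz.
C is below B, so f_C = 535 − 4 = 531 Hz.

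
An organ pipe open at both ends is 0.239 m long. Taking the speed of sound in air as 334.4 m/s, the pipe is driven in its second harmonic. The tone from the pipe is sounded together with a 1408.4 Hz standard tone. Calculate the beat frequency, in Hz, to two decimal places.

Open pipe: f_n = n·v/(2L) = 2·334.4/(2·0.239) = 1399.1632 Hz.
f_beat = |1399.1632 − 1408.4| = 9.24 Hz.

9.24 Hz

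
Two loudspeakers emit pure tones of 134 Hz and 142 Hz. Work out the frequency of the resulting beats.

Beats arise from superposition of two nearby frequencies; the beat rate is |f₁ − f₂|.
|134 − 142| = 8 Hz.

8 Hz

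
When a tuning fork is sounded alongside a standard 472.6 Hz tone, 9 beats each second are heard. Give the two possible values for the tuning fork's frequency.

463.6 Hz or 481.6 Hz

|f − 472.6| = 9, so f = 472.6 ± 9.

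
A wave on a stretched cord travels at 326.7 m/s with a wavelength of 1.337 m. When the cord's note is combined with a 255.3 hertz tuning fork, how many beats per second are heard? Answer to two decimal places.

10.95 Hz

Source frequency f = v/λ = 326.7/1.337 = 244.3530 Hz.
f_beat = |244.3530 − 255.3| = 10.95 Hz.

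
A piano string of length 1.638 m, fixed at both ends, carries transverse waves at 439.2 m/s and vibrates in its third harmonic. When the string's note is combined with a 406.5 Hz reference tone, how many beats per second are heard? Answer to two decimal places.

4.30 Hz

For a string fixed at both ends, f_n = n·v/(2L) = 3·439.2/(2·1.638) = 402.1978 Hz.
f_beat = |402.1978 − 406.5| = 4.30 Hz.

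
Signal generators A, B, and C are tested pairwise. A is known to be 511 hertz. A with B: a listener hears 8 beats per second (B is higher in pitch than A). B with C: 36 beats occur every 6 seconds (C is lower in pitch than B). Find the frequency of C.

513 Hz

B is above A, so f_B = 511 + 8 = 519 Hz.
B–C: Beat frequency = 36/6 = 6 Hz.
C is below B, so f_C = 519 − 6 = 513 Hz.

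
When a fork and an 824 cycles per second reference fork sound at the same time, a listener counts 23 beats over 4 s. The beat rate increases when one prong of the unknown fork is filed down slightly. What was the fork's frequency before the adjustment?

829.75 Hz

Beat frequency = 23/4 = 5.75 Hz.
|f − 824| = 5.75, so the fork was at either 818.25 Hz or 829.75 Hz.
Filing a prong removes mass and raises the fork's frequency; the adjustment raises the fork's frequency.
The beat rate rose, so the adjustment moved the fork further from 824 Hz — it was already above the reference.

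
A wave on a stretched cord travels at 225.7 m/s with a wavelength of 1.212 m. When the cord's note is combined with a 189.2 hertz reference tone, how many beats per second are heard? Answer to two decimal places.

Source frequency f = v/λ = 225.7/1.212 = 186.2211 Hz.
f_beat = |186.2211 − 189.2| = 2.98 Hz.

2.98 Hz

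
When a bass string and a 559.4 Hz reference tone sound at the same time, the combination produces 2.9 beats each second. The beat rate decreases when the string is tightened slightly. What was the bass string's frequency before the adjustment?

|f − 559.4| = 2.9, so the bass string was at either 556.5 Hz or 562.3 Hz.
Increasing tension raises a string's frequency; the adjustment raises the bass string's frequency.
The beat rate fell, so the adjustment moved the bass string toward 559.4 Hz — it must have started below the reference.

556.5 Hz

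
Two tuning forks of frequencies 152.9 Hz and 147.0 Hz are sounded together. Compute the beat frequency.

5.9 Hz

f_beat = |f₁ − f₂|.
|152.9 − 147.0| = 5.9 Hz.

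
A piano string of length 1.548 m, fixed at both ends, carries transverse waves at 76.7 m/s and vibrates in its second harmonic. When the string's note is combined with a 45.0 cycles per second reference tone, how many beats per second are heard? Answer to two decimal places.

For a string fixed at both ends, f_n = n·v/(2L) = 2·76.7/(2·1.548) = 49.5478 Hz.
f_beat = |49.5478 − 45.0| = 4.55 Hz.

4.55 Hz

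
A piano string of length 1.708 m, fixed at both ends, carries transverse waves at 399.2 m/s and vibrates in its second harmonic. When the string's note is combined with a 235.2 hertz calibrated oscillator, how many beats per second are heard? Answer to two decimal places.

1.48 Hz

For a string fixed at both ends, f_n = n·v/(2L) = 2·399.2/(2·1.708) = 233.7237 Hz.
f_beat = |233.7237 − 235.2| = 1.48 Hz.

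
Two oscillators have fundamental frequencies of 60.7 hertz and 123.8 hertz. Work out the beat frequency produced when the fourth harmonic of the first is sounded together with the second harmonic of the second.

4.8 Hz

Fourth harmonic of the first: 4·60.7 = 242.8 Hz.
Second harmonic of the second: 2·123.8 = 247.6 Hz.
f_beat = |242.8 − 247.6| = 4.8 Hz.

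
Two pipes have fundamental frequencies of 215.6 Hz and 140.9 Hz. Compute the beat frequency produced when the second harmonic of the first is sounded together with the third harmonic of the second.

Second harmonic of the first: 2·215.6 = 431.2 Hz.
Third harmonic of the second: 3·140.9 = 422.7 Hz.
f_beat = |431.2 − 422.7| = 8.5 Hz.

8.5 Hz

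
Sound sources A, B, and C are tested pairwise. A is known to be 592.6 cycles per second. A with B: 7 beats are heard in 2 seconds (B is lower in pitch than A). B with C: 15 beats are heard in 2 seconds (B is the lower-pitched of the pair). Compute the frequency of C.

A–B: Beat frequency = 7/2 = 3.5 Hz.
B is below A, so f_B = 592.6 − 3.5 = 589.1 Hz.
B–C: Beat frequency = 15/2 = 7.5 Hz.
C is above B, so f_C = 589.1 + 7.5 = 596.6 Hz.

596.6 Hz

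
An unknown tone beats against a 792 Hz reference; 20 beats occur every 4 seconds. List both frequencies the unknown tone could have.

Beat frequency = 20/4 = 5 Hz.
|f − 792| = 5, so f = 792 ± 5.

787 Hz or 797 Hz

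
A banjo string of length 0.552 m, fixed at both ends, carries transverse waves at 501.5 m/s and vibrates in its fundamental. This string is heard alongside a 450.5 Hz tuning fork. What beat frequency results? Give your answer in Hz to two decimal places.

3.76 Hz

For a string fixed at both ends, f_n = n·v/(2L) = 1·501.5/(2·0.552) = 454.2572 Hz.
f_beat = |454.2572 − 450.5| = 3.76 Hz.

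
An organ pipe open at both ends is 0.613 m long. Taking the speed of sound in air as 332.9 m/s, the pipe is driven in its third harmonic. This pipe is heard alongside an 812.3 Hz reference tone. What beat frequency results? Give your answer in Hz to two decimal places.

2.30 Hz

Open pipe: f_n = n·v/(2L) = 3·332.9/(2·0.613) = 814.6003 Hz.
f_beat = |814.6003 − 812.3| = 2.30 Hz.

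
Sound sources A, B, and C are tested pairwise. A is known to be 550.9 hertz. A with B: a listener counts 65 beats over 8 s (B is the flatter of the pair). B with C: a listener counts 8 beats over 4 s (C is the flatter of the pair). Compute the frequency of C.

A–B: Beat frequency = 65/8 = 8.125 Hz.
B is below A, so f_B = 550.9 − 8.125 = 542.775 Hz.
B–C: Beat frequency = 8/4 = 2 Hz.
C is below B, so f_C = 542.775 − 2 = 540.775 Hz.

540.775 Hz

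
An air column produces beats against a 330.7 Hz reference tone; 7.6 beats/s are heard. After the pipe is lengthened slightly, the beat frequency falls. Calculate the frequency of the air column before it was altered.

|f − 330.7| = 7.6, so the air column was at either 323.1 Hz or 338.3 Hz.
A longer pipe has a lower fundamental; the adjustment lowers the air column's frequency.
The beat rate fell, so the adjustment moved the air column toward 330.7 Hz — it must have started above the reference.

338.3 Hz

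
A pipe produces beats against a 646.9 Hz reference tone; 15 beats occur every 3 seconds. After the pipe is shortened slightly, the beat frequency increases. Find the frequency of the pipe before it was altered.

651.9 Hz

Beat frequency = 15/3 = 5 Hz.
|f − 646.9| = 5, so the pipe was at either 641.9 Hz or 651.9 Hz.
A shorter pipe has a higher fundamental; the adjustment raises the pipe's frequency.
The beat rate rose, so the adjustment moved the pipe further from 646.9 Hz — it was already above the reference.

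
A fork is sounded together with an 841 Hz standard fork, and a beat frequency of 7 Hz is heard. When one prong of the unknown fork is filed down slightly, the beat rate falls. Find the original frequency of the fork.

|f − 841| = 7, so the fork was at either 834 Hz or 848 Hz.
Filing a prong removes mass and raises the fork's frequency; the adjustment raises the fork's frequency.
The beat rate fell, so the adjustment moved the fork toward 841 Hz — it must have started below the reference.

834 Hz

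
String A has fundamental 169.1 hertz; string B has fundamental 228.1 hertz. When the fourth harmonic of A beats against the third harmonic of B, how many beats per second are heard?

Fourth harmonic of the first: 4·169.1 = 676.4 Hz.
Third harmonic of the second: 3·228.1 = 684.3 Hz.
f_beat = |676.4 − 684.3| = 7.9 Hz.

7.9 Hz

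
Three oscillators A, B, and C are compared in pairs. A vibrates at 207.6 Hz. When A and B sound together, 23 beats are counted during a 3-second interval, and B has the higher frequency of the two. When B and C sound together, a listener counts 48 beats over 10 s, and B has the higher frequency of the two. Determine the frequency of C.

210.4667 Hz

A–B: Beat frequency = 23/3 = 7.6667 Hz.
B is above A, so f_B = 207.6 + 7.6667 = 215.2667 Hz.
B–C: Beat frequency = 48/10 = 4.8 Hz.
C is below B, so f_C = 215.2667 − 4.8 = 210.4667 Hz.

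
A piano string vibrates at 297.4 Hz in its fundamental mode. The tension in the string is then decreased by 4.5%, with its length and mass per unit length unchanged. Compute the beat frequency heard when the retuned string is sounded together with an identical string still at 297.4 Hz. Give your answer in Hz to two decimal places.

For a string, f ∝ √T, so the new frequency is 297.4·√0.955 = 290.6315 Hz.
f_beat = |290.6315 − 297.4| = 6.77 Hz.

6.77 Hz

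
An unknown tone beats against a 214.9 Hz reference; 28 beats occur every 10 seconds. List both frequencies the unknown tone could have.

212.1 Hz or 217.7 Hz

Beat frequency = 28/10 = 2.8 Hz.
|f − 214.9| = 2.8, so f = 214.9 ± 2.8.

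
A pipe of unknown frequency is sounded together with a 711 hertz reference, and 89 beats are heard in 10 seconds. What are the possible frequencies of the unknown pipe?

702.1 Hz or 719.9 Hz

Beat frequency = 89/10 = 8.9 Hz.
|f − 711| = 8.9, so f = 711 ± 8.9.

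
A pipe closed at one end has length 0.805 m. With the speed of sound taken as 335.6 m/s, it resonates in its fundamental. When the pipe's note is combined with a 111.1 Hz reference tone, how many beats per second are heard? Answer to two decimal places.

Closed pipe (odd harmonics): f_n = n·v/(4L) = 1·335.6/(4·0.805) = 104.2236 Hz.
f_beat = |104.2236 − 111.1| = 6.88 Hz.

6.88 Hz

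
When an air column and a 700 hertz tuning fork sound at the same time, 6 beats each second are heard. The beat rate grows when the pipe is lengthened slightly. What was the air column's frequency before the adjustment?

|f − 700| = 6, so the air column was at either 694 Hz or 706 Hz.
A longer pipe has a lower fundamental; the adjustment lowers the air column's frequency.
The beat rate rose, so the adjustment moved the air column further from 700 Hz — it was already below the reference.

694 Hz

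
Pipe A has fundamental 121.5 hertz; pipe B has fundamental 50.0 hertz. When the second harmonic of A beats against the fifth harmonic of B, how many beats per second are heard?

7.0 Hz

Second harmonic of the first: 2·121.5 = 243.0 Hz.
Fifth harmonic of the second: 5·50.0 = 250.0 Hz.
f_beat = |243.0 − 250.0| = 7.0 Hz.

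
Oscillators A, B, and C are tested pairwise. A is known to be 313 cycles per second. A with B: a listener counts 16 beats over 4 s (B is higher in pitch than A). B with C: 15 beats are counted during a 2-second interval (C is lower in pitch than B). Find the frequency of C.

309.5 Hz

A–B: Beat frequency = 16/4 = 4 Hz.
B is above A, so f_B = 313 + 4 = 317 Hz.
B–C: Beat frequency = 15/2 = 7.5 Hz.
C is below B, so f_C = 317 − 7.5 = 309.5 Hz.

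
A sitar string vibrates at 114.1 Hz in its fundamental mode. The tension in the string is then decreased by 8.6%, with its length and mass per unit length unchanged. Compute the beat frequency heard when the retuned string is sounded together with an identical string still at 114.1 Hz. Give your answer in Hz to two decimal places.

For a string, f ∝ √T, so the new frequency is 114.1·√0.914 = 109.0834 Hz.
f_beat = |109.0834 − 114.1| = 5.02 Hz.

5.02 Hz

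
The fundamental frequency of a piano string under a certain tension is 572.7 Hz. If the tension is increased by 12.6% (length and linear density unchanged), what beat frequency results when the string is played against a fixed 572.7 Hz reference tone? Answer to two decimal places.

35.01 Hz

For a string, f ∝ √T, so the new frequency is 572.7·√1.126 = 607.7100 Hz.
f_beat = |607.7100 − 572.7| = 35.01 Hz.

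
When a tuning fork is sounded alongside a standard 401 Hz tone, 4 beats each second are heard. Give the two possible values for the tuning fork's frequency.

397 Hz or 405 Hz

|f − 401| = 4, so f = 401 ± 4.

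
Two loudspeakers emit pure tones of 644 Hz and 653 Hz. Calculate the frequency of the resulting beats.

9 Hz

f_beat = |f₁ − f₂|.
|644 − 653| = 9 Hz.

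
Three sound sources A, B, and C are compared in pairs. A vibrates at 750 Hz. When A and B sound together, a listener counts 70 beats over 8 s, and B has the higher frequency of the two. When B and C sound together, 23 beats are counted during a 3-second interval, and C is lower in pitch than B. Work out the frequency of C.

751.0833 Hz

A–B: Beat frequency = 70/8 = 8.75 Hz.
B is above A, so f_B = 750 + 8.75 = 758.75 Hz.
B–C: Beat frequency = 23/3 = 7.6667 Hz.
C is below B, so f_C = 758.75 − 7.6667 = 751.0833 Hz.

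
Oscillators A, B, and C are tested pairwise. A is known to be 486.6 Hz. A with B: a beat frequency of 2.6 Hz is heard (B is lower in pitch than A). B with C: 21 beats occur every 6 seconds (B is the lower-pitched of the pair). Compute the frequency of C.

487.5 Hz

B is below A, so f_B = 486.6 − 2.6 = 484 Hz.
B–C: Beat frequency = 21/6 = 3.5 Hz.
C is above B, so f_C = 484 + 3.5 = 487.5 Hz.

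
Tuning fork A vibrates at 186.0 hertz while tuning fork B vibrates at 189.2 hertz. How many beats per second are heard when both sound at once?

3.2 Hz

The beat frequency equals the magnitude of the frequency difference.
|186.0 − 189.2| = 3.2 Hz.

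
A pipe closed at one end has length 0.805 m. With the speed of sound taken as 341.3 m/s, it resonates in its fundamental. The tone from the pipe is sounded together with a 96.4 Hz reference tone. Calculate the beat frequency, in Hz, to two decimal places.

Closed pipe (odd harmonics): f_n = n·v/(4L) = 1·341.3/(4·0.805) = 105.9938 Hz.
f_beat = |105.9938 − 96.4| = 9.59 Hz.

9.59 Hz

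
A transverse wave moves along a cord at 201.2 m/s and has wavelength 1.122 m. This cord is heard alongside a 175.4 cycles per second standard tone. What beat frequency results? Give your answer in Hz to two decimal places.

3.92 Hz

Source frequency f = v/λ = 201.2/1.122 = 179.3226 Hz.
f_beat = |179.3226 − 175.4| = 3.92 Hz.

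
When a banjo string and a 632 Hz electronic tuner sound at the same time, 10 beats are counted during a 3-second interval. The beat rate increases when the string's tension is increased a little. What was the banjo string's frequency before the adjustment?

Beat frequency = 10/3 = 3.3333 Hz.
|f − 632| = 3.3333, so the banjo string was at either 628.6667 Hz or 635.3333 Hz.
Higher tension means higher frequency; the adjustment raises the banjo string's frequency.
The beat rate rose, so the adjustment moved the banjo string further from 632 Hz — it was already above the reference.

635.3333 Hz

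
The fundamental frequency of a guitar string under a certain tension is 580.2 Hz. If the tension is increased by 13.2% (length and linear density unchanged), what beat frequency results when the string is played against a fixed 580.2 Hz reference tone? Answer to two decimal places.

For a string, f ∝ √T, so the new frequency is 580.2·√1.132 = 617.3066 Hz.
f_beat = |617.3066 − 580.2| = 37.11 Hz.

37.11 Hz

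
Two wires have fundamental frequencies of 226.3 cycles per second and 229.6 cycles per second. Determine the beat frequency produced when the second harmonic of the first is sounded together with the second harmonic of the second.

6.6 Hz

Second harmonic of the first: 2·226.3 = 452.6 Hz.
Second harmonic of the second: 2·229.6 = 459.2 Hz.
f_beat = |452.6 − 459.2| = 6.6 Hz.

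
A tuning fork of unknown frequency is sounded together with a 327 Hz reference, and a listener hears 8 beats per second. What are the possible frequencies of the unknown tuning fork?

319 Hz or 335 Hz

|f − 327| = 8, so f = 327 ± 8.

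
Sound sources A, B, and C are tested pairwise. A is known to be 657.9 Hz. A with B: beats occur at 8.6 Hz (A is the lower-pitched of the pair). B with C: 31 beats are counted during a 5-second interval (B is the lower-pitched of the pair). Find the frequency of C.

672.7 Hz

B is above A, so f_B = 657.9 + 8.6 = 666.5 Hz.
B–C: Beat frequency = 31/5 = 6.2 Hz.
C is above B, so f_C = 666.5 + 6.2 = 672.7 Hz.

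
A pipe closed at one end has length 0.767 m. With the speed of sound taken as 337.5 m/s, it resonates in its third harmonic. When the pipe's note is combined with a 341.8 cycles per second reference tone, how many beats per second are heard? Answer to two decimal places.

11.78 Hz

Closed pipe (odd harmonics): f_n = n·v/(4L) = 3·337.5/(4·0.767) = 330.0196 Hz.
f_beat = |330.0196 − 341.8| = 11.78 Hz.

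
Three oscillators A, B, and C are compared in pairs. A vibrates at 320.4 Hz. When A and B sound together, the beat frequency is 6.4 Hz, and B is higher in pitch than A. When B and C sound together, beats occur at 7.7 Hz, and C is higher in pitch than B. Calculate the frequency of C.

B is above A, so f_B = 320.4 + 6.4 = 326.8 Hz.
C is above B, so f_C = 326.8 + 7.7 = 334.5 Hz.

334.5 Hz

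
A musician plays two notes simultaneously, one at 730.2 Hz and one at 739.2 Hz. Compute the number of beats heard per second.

9 Hz

The beat frequency equals the magnitude of the frequency difference.
|730.2 − 739.2| = 9 Hz.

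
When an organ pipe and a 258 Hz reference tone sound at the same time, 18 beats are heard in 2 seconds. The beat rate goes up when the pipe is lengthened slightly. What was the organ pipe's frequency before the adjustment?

Beat frequency = 18/2 = 9 Hz.
|f − 258| = 9, so the organ pipe was at either 249 Hz or 267 Hz.
A longer pipe has a lower fundamental; the adjustment lowers the organ pipe's frequency.
The beat rate rose, so the adjustment moved the organ pipe further from 258 Hz — it was already below the reference.

249 Hz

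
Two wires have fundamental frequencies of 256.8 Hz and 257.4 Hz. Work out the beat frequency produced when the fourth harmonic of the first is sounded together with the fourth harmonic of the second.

Fourth harmonic of the first: 4·256.8 = 1027.2 Hz.
Fourth harmonic of the second: 4·257.4 = 1029.6 Hz.
f_beat = |1027.2 − 1029.6| = 2.4 Hz.

2.4 Hz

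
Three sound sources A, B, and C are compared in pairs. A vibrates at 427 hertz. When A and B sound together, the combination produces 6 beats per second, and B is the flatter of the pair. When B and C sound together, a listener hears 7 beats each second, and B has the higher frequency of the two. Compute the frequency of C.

414 Hz

B is below A, so f_B = 427 − 6 = 421 Hz.
C is below B, so f_C = 421 − 7 = 414 Hz.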